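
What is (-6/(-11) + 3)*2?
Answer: 78/11 ≈ 7.0909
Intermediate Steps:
(-6/(-11) + 3)*2 = (-6*(-1/11) + 3)*2 = (6/11 + 3)*2 = (39/11)*2 = 78/11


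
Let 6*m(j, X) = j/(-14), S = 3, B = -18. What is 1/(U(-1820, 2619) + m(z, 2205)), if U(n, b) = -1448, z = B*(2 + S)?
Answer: -14/20257 ≈ -0.00069112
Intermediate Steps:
z = -90 (z = -18*(2 + 3) = -18*5 = -90)
m(j, X) = -j/84 (m(j, X) = (j/(-14))/6 = (j*(-1/14))/6 = (-j/14)/6 = -j/84)
1/(U(-1820, 2619) + m(z, 2205)) = 1/(-1448 - 1/84*(-90)) = 1/(-1448 + 15/14) = 1/(-20257/14) = -14/20257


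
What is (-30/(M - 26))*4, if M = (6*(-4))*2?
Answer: 60/37 ≈ 1.6216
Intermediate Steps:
M = -48 (M = -24*2 = -48)
(-30/(M - 26))*4 = (-30/(-48 - 26))*4 = (-30/(-74))*4 = -1/74*(-30)*4 = (15/37)*4 = 60/37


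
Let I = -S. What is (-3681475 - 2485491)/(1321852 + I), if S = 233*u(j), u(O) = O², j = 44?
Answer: -3083483/435382 ≈ -7.0822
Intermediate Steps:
S = 451088 (S = 233*44² = 233*1936 = 451088)
I = -451088 (I = -1*451088 = -451088)
(-3681475 - 2485491)/(1321852 + I) = (-3681475 - 2485491)/(1321852 - 451088) = -6166966/870764 = -6166966*1/870764 = -3083483/435382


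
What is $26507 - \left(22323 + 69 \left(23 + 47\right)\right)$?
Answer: $-646$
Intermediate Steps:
$26507 - \left(22323 + 69 \left(23 + 47\right)\right) = 26507 - 27153 = -646$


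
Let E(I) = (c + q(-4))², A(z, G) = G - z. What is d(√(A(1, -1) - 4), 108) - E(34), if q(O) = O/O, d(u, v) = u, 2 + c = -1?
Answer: -4 + I*√6 ≈ -4.0 + 2.4495*I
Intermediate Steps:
c = -3 (c = -2 - 1 = -3)
q(O) = 1
E(I) = 4 (E(I) = (-3 + 1)² = (-2)² = 4)
d(√(A(1, -1) - 4), 108) - E(34) = √((-1 - 1*1) - 4) - 1*4 = √((-1 - 1) - 4) - 4 = √(-2 - 4) - 4 = √(-6) - 4 = I*√6 - 4 = -4 + I*√6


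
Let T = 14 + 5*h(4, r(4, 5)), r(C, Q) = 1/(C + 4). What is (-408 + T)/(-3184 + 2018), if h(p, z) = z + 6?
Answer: 2907/9328 ≈ 0.31164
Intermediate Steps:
r(C, Q) = 1/(4 + C)
h(p, z) = 6 + z
T = 357/8 (T = 14 + 5*(6 + 1/(4 + 4)) = 14 + 5*(6 + 1/8) = 14 + 5*(6 + ⅛) = 14 + 5*(49/8) = 14 + 245/8 = 357/8 ≈ 44.625)
(-408 + T)/(-3184 + 2018) = (-408 + 357/8)/(-3184 + 2018) = -2907/8/(-1166) = -2907/8*(-1/1166) = 2907/9328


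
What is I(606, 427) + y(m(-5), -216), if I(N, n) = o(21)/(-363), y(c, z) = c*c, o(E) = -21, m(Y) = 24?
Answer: 69703/121 ≈ 576.06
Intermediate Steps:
y(c, z) = c**2
I(N, n) = 7/121 (I(N, n) = -21/(-363) = -21*(-1/363) = 7/121)
I(606, 427) + y(m(-5), -216) = 7/121 + 24**2 = 7/121 + 576 = 69703/121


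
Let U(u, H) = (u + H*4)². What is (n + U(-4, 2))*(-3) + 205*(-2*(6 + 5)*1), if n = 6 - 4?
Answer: -4564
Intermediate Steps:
n = 2
U(u, H) = (u + 4*H)²
(n + U(-4, 2))*(-3) + 205*(-2*(6 + 5)*1) = (2 + (-4 + 4*2)²)*(-3) + 205*(-2*(6 + 5)*1) = (2 + (-4 + 8)²)*(-3) + 205*(-2*11*1) = (2 + 4²)*(-3) + 205*(-22*1) = (2 + 16)*(-3) + 205*(-22) = 18*(-3) - 4510 = -54 - 4510 = -4564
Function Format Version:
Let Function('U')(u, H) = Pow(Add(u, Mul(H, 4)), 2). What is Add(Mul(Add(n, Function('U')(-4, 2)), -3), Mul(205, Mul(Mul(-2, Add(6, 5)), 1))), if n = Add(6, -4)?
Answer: -4564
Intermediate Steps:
n = 2
Function('U')(u, H) = Pow(Add(u, Mul(4, H)), 2)
Add(Mul(Add(n, Function('U')(-4, 2)), -3), Mul(205, Mul(Mul(-2, Add(6, 5)), 1))) = Add(Mul(Add(2, Pow(Add(-4, Mul(4, 2)), 2)), -3), Mul(205, Mul(Mul(-2, Add(6, 5)), 1))) = Add(Mul(Add(2, Pow(Add(-4, 8), 2)), -3), Mul(205, Mul(Mul(-2, 11), 1))) = Add(Mul(Add(2, Pow(4, 2)), -3), Mul(205, Mul(-22, 1))) = Add(Mul(Add(2, 16), -3), Mul(205, -22)) = Add(Mul(18, -3), -4510) = Add(-54, -4510) = -4564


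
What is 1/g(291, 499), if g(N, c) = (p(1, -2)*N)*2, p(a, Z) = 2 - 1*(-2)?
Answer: 1/2328 ≈ 0.00042955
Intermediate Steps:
p(a, Z) = 4 (p(a, Z) = 2 + 2 = 4)
g(N, c) = 8*N (g(N, c) = (4*N)*2 = 8*N)
1/g(291, 499) = 1/(8*291) = 1/2328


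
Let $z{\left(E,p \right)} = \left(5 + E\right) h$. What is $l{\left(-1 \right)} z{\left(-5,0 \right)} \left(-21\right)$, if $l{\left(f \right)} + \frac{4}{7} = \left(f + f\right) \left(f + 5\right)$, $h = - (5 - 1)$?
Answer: $0$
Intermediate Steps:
$h = -4$ ($h = \left(-1\right) 4 = -4$)
$z{\left(E,p \right)} = -20 - 4 E$ ($z{\left(E,p \right)} = \left(5 + E\right) \left(-4\right) = -20 - 4 E$)
$l{\left(f \right)} = - \frac{4}{7} + 2 f \left(5 + f\right)$ ($l{\left(f \right)} = - \frac{4}{7} + \left(f + f\right) \left(f + 5\right) = - \frac{4}{7} + 2 f \left(5 + f\right)$)
$l{\left(-1 \right)} z{\left(-5,0 \right)} \left(-21\right) = \left(- \frac{4}{7} + 2 \left(-1\right)^{2} + 10 \left(-1\right)\right) \left(-20 - -20\right) \left(-21\right) = \left(- \frac{4}{7} + 2 \cdot 1 - 10\right) \left(-20 + 20\right) \left(-21\right) = \left(- \frac{4}{7} + 2 - 10\right) 0 \left(-21\right) = \left(- \frac{60}{7}\right) 0 \left(-21\right) = 0 \left(-21\right) = 0$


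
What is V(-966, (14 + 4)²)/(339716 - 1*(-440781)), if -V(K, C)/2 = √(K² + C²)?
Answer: -12*√28837/780497 ≈ -0.0026109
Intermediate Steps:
V(K, C) = -2*√(C² + K²) (V(K, C) = -2*√(K² + C²) = -2*√(C² + K²))
V(-966, (14 + 4)²)/(339716 - 1*(-440781)) = (-2*√(((14 + 4)²)² + (-966)²))/(339716 - 1*(-440781)) = (-2*√((18²)² + 933156))/(339716 + 440781) = -2*√(324² + 933156)/780497 = -2*√(104976 + 933156)*(1/780497) = -12*√28837*(1/780497) = -12*√28837/780497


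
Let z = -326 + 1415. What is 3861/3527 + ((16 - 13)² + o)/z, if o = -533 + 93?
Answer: 2684492/3840903 ≈ 0.69892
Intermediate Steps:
z = 1089
o = -440
3861/3527 + ((16 - 13)² + o)/z = 3861/3527 + ((16 - 13)² - 440)/1089 = 3861*(1/3527) + (3² - 440)*(1/1089) = 3861/3527 + (9 - 440)*(1/1089) = 3861/3527 - 431*1/1089 = 3861/3527 - 431/1089 = 2684492/3840903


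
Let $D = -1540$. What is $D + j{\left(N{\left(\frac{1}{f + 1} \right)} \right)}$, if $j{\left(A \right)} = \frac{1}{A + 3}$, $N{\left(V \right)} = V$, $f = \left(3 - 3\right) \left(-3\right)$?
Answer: $- \frac{6159}{4} \approx -1539.8$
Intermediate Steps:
$f = 0$ ($f = 0 \left(-3\right) = 0$)
$j{\left(A \right)} = \frac{1}{3 + A}$
$D + j{\left(N{\left(\frac{1}{f + 1} \right)} \right)} = -1540 + \frac{1}{3 + \frac{1}{0 + 1}} = -1540 + \frac{1}{3 + 1^{-1}} = -1540 + \frac{1}{3 + 1} = -1540 + \frac{1}{4} = - \frac{6159}{4}$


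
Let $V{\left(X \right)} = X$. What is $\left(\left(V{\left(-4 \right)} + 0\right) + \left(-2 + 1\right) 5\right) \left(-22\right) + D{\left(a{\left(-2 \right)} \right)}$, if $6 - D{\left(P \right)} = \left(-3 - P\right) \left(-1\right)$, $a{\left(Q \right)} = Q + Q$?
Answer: $205$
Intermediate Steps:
$a{\left(Q \right)} = 2 Q$
$D{\left(P \right)} = 3 - P$ ($D{\left(P \right)} = 6 - \left(-3 - P\right) \left(-1\right) = 6 - \left(3 + P\right) = 3 - P$)
$\left(\left(V{\left(-4 \right)} + 0\right) + \left(-2 + 1\right) 5\right) \left(-22\right) + D{\left(a{\left(-2 \right)} \right)} = \left(\left(-4 + 0\right) + \left(-2 + 1\right) 5\right) \left(-22\right) - \left(-3 + 2 \left(-2\right)\right) = \left(-4 - 5\right) \left(-22\right) + \left(3 - -4\right) = \left(-4 - 5\right) \left(-22\right) + \left(3 + 4\right) = \left(-9\right) \left(-22\right) + 7 = 198 + 7 = 205$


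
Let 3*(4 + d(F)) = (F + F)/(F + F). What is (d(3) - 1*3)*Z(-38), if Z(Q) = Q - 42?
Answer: 1600/3 ≈ 533.33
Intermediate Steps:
Z(Q) = -42 + Q
d(F) = -11/3 (d(F) = -4 + ((F + F)/(F + F))/3 = -4 + ((2*F)/((2*F)))/3 = -4 + ((2*F)*(1/(2*F)))/3 = -4 + (⅓)*1 = -4 + ⅓ = -11/3)
(d(3) - 1*3)*Z(-38) = (-11/3 - 1*3)*(-42 - 38) = (-11/3 - 3)*(-80) = -20/3*(-80) = 1600/3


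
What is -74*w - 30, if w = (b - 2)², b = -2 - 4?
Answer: -4766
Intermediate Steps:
b = -6
w = 64 (w = (-6 - 2)² = (-8)² = 64)
-74*w - 30 = -74*64 - 30 = -4736 - 30 = -4766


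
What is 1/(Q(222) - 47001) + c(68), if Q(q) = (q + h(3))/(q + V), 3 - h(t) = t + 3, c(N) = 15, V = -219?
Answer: 703919/46928 ≈ 15.000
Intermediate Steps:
h(t) = -t (h(t) = 3 - (t + 3) = 3 - (3 + t) = 3 + (-3 - t) = -t)
Q(q) = (-3 + q)/(-219 + q) (Q(q) = (q - 1*3)/(q - 219) = (q - 3)/(-219 + q) = (-3 + q)/(-219 + q))
1/(Q(222) - 47001) + c(68) = 1/((-3 + 222)/(-219 + 222) - 47001) + 15 = 1/(219/3 - 47001) + 15 = 1/((⅓)*219 - 47001) + 15 = 1/(73 - 47001) + 15 = 1/(-46928) + 15 = -1/46928 + 15 = 703919/46928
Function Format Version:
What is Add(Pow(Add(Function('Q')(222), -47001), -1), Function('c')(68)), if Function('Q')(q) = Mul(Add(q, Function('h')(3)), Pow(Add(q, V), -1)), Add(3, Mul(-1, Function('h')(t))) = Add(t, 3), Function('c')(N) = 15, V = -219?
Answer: Rational(703919, 46928) ≈ 15.000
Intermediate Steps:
Function('h')(t) = Mul(-1, t) (Function('h')(t) = Add(3, Mul(-1, Add(t, 3))) = Add(3, Mul(-1, Add(3, t))) = Add(3, Add(-3, Mul(-1, t))) = Mul(-1, t))
Function('Q')(q) = Mul(Pow(Add(-219, q), -1), Add(-3, q)) (Function('Q')(q) = Mul(Add(q, Mul(-1, 3)), Pow(Add(q, -219), -1)) = Mul(Add(q, -3), Pow(Add(-219, q), -1)) = Mul(Add(-3, q), Pow(Add(-219, q), -1)) = Mul(Pow(Add(-219, q), -1), Add(-3, q)))
Add(Pow(Add(Function('Q')(222), -47001), -1), Function('c')(68)) = Add(Pow(Add(Mul(Pow(Add(-219, 222), -1), Add(-3, 222)), -47001), -1), 15) = Add(Pow(Add(Mul(Pow(3, -1), 219), -47001), -1), 15) = Add(Pow(Add(Mul(Rational(1, 3), 219), -47001), -1), 15) = Add(Pow(Add(73, -47001), -1), 15) = Add(Pow(-46928, -1), 15) = Add(Rational(-1, 46928), 15) = Rational(703919, 46928)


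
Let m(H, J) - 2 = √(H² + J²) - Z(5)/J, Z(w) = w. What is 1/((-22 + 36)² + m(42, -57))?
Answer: 643587/111199444 - 9747*√557/111199444 ≈ 0.0037190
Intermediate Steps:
m(H, J) = 2 + √(H² + J²) - 5/J (m(H, J) = 2 + (√(H² + J²) - 5/J) = 2 + √(H² + J²) - 5/J)
1/((-22 + 36)² + m(42, -57)) = 1/((-22 + 36)² + (2 + √(42² + (-57)²) - 5/(-57))) = 1/(14² + (2 + √(1764 + 3249) - 5*(-1/57))) = 1/(196 + (2 + √5013 + 5/57)) = 1/(196 + (2 + 3*√557 + 5/57)) = 1/(196 + (119/57 + 3*√557)) = 1/(11291/57 + 3*√557)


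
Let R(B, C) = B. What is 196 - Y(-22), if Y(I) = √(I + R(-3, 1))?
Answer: 196 - 5*I ≈ 196.0 - 5.0*I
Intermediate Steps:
Y(I) = √(-3 + I) (Y(I) = √(I - 3) = √(-3 + I))
196 - Y(-22) = 196 - √(-3 - 22) = 196 - √(-25) = 196 - 5*I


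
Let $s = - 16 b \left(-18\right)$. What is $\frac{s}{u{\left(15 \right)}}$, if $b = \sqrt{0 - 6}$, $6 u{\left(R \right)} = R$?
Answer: $\frac{576 i \sqrt{6}}{5} \approx 282.18 i$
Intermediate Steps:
$u{\left(R \right)} = \frac{R}{6}$
$b = i \sqrt{6}$ ($b = \sqrt{-6} = i \sqrt{6} \approx 2.4495 i$)
$s = 288 i \sqrt{6}$ ($s = - 16 i \sqrt{6} \left(-18\right) = 288 i \sqrt{6} \approx 705.45 i$)
$\frac{s}{u{\left(15 \right)}} = \frac{288 i \sqrt{6}}{\frac{1}{6} \cdot 15} = \frac{288 i \sqrt{6}}{\frac{5}{2}} = 288 i \sqrt{6} \cdot \frac{2}{5} = \frac{576 i \sqrt{6}}{5}$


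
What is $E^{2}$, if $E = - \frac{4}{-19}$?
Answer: $\frac{16}{361} \approx 0.044321$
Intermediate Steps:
$E = \frac{4}{19}$ ($E = \left(-4\right) \left(- \frac{1}{19}\right) = \frac{4}{19} \approx 0.21053$)
$E^{2} = \left(\frac{4}{19}\right)^{2} = \frac{16}{361}$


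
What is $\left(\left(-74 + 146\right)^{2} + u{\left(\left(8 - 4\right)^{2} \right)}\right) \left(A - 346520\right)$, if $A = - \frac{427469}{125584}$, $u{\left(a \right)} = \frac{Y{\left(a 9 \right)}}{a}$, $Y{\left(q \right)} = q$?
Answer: $- \frac{225987910208757}{125584} \approx -1.7995 \cdot 10^{9}$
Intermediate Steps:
$u{\left(a \right)} = 9$ ($u{\left(a \right)} = \frac{a 9}{a} = \frac{9 a}{a} = 9$)
$A = - \frac{427469}{125584}$ ($A = \left(-427469\right) \frac{1}{125584} = - \frac{427469}{125584} \approx -3.4039$)
$\left(\left(-74 + 146\right)^{2} + u{\left(\left(8 - 4\right)^{2} \right)}\right) \left(A - 346520\right) = \left(\left(-74 + 146\right)^{2} + 9\right) \left(- \frac{427469}{125584} - 346520\right) = \left(72^{2} + 9\right) \left(- \frac{43517795149}{125584}\right) = \left(5184 + 9\right) \left(- \frac{43517795149}{125584}\right) = 5193 \left(- \frac{43517795149}{125584}\right) = - \frac{225987910208757}{125584}$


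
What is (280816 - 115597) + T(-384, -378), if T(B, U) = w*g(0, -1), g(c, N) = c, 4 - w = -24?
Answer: 165219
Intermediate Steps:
w = 28 (w = 4 - 1*(-24) = 4 + 24 = 28)
T(B, U) = 0 (T(B, U) = 28*0 = 0)
(280816 - 115597) + T(-384, -378) = (280816 - 115597) + 0 = 165219 + 0 = 165219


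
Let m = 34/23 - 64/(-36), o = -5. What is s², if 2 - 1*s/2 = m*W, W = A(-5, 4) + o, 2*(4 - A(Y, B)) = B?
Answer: 2637376/4761 ≈ 553.95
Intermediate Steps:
A(Y, B) = 4 - B/2
m = 674/207 (m = 34*(1/23) - 64*(-1/36) = 34/23 + 16/9 = 674/207 ≈ 3.2560)
W = -3 (W = (4 - ½*4) - 5 = (4 - 2) - 5 = 2 - 5 = -3)
s = 1624/69 (s = 4 - 1348*(-3)/207 = 4 - 2*(-674/69) = 4 + 1348/69 = 1624/69 ≈ 23.536)
s² = (1624/69)² = 2637376/4761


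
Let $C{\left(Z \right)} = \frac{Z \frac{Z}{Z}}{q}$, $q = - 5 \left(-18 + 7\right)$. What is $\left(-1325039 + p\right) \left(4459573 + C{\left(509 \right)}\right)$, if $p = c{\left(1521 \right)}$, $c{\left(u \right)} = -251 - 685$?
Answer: $- \frac{65046240379680}{11} \approx -5.9133 \cdot 10^{12}$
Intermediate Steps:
$q = 55$ ($q = \left(-5\right) \left(-11\right) = 55$)
$c{\left(u \right)} = -936$ ($c{\left(u \right)} = -251 - 685 = -936$)
$p = -936$
$C{\left(Z \right)} = \frac{Z}{55}$ ($C{\left(Z \right)} = \frac{Z \frac{Z}{Z}}{55} = Z 1 \cdot \frac{1}{55} = Z \frac{1}{55} = \frac{Z}{55}$)
$\left(-1325039 + p\right) \left(4459573 + C{\left(509 \right)}\right) = \left(-1325039 - 936\right) \left(4459573 + \frac{1}{55} \cdot 509\right) = - 1325975 \left(4459573 + \frac{509}{55}\right) = \left(-1325975\right) \frac{245277024}{55} = - \frac{65046240379680}{11}$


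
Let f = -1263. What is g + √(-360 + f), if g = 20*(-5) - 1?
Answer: -101 + I*√1623 ≈ -101.0 + 40.286*I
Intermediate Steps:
g = -101 (g = -100 - 1 = -101)
g + √(-360 + f) = -101 + √(-360 - 1263) = -101 + √(-1623) = -101 + I*√1623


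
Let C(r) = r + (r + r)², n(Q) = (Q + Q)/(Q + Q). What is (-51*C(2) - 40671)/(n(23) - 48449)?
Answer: 41589/48448 ≈ 0.85843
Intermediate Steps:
n(Q) = 1 (n(Q) = (2*Q)/((2*Q)) = (2*Q)*(1/(2*Q)) = 1)
C(r) = r + 4*r² (C(r) = r + (2*r)² = r + 4*r²)
(-51*C(2) - 40671)/(n(23) - 48449) = (-102*(1 + 4*2) - 40671)/(1 - 48449) = (-102*(1 + 8) - 40671)/(-48448) = (-102*9 - 40671)*(-1/48448) = (-51*18 - 40671)*(-1/48448) = (-918 - 40671)*(-1/48448) = -41589*(-1/48448) = 41589/48448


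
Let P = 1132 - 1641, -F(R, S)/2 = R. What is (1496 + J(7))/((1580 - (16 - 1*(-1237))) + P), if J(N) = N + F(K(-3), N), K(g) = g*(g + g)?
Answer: -1467/182 ≈ -8.0604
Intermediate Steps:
K(g) = 2*g**2 (K(g) = g*(2*g) = 2*g**2)
F(R, S) = -2*R
J(N) = -36 + N (J(N) = N - 4*(-3)**2 = N - 4*9 = N - 2*18 = N - 36 = -36 + N)
P = -509
(1496 + J(7))/((1580 - (16 - 1*(-1237))) + P) = (1496 + (-36 + 7))/((1580 - (16 - 1*(-1237))) - 509) = (1496 - 29)/((1580 - (16 + 1237)) - 509) = 1467/((1580 - 1*1253) - 509) = 1467/((1580 - 1253) - 509) = 1467/(327 - 509) = 1467/(-182) = 1467*(-1/182) = -1467/182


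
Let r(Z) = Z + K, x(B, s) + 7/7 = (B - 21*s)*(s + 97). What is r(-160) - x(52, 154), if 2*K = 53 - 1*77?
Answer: 798511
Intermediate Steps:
x(B, s) = -1 + (97 + s)*(B - 21*s) (x(B, s) = -1 + (B - 21*s)*(s + 97) = -1 + (B - 21*s)*(97 + s) = -1 + (97 + s)*(B - 21*s))
K = -12 (K = (53 - 1*77)/2 = (53 - 77)/2 = (½)*(-24) = -12)
r(Z) = -12 + Z (r(Z) = Z - 12 = -12 + Z)
r(-160) - x(52, 154) = (-12 - 160) - (-1 - 2037*154 - 21*154² + 97*52 + 52*154) = -172 - (-1 - 313698 - 21*23716 + 5044 + 8008) = -172 - (-1 - 313698 - 498036 + 5044 + 8008) = -172 - 1*(-798683) = -172 + 798683 = 798511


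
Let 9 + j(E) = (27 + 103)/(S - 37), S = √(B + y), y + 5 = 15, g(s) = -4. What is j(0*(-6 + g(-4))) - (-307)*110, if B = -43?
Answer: 23664056/701 - 65*I*√33/701 ≈ 33758.0 - 0.53266*I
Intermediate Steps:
y = 10 (y = -5 + 15 = 10)
S = I*√33 (S = √(-43 + 10) = √(-33) = I*√33 ≈ 5.7446*I)
j(E) = -9 + 130/(-37 + I*√33) (j(E) = -9 + (27 + 103)/(I*√33 - 37) = -9 + 130/(-37 + I*√33))
j(0*(-6 + g(-4))) - (-307)*110 = (-8714/701 - 65*I*√33/701) - (-307)*110 = (-8714/701 - 65*I*√33/701) - 1*(-33770) = (-8714/701 - 65*I*√33/701) + 33770 = 23664056/701 - 65*I*√33/701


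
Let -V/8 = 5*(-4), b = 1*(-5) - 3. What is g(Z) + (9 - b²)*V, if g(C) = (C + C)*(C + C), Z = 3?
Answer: -8764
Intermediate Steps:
g(C) = 4*C² (g(C) = (2*C)*(2*C) = 4*C²)
b = -8 (b = -5 - 3 = -8)
V = 160 (V = -40*(-4) = -8*(-20) = 160)
g(Z) + (9 - b²)*V = 4*3² + (9 - 1*(-8)²)*160 = 4*9 + (9 - 1*64)*160 = 36 + (9 - 64)*160 = 36 - 55*160 = 36 - 8800 = -8764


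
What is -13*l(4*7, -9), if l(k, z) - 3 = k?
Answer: -403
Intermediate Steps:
l(k, z) = 3 + k
-13*l(4*7, -9) = -13*(3 + 4*7) = -13*(3 + 28) = -13*31 = -403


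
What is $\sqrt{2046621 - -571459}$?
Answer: $4 \sqrt{163630} \approx 1618.0$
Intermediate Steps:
$\sqrt{2046621 - -571459} = \sqrt{2046621 + 571459} = \sqrt{2618080} = 4 \sqrt{163630}$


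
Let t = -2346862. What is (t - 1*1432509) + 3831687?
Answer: 52316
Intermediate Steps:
(t - 1*1432509) + 3831687 = (-2346862 - 1*1432509) + 3831687 = (-2346862 - 1432509) + 3831687 = -3779371 + 3831687 = 52316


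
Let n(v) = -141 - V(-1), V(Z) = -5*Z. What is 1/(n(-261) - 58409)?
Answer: -1/58555 ≈ -1.7078e-5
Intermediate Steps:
n(v) = -146 (n(v) = -141 - (-5)*(-1) = -141 - 1*5 = -141 - 5 = -146)
1/(n(-261) - 58409) = 1/(-146 - 58409) = 1/(-58555) = -1/58555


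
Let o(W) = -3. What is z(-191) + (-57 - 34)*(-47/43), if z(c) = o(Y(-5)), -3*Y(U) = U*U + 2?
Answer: 4148/43 ≈ 96.465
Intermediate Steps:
Y(U) = -⅔ - U²/3 (Y(U) = -(U*U + 2)/3 = -(U² + 2)/3 = -(2 + U²)/3 = -⅔ - U²/3)
z(c) = -3
z(-191) + (-57 - 34)*(-47/43) = -3 + (-57 - 34)*(-47/43) = -3 - (-4277)/43 = -3 - 91*(-47/43) = -3 + 4277/43 = 4148/43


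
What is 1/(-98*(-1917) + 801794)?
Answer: 1/989660 ≈ 1.0104e-6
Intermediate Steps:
1/(-98*(-1917) + 801794) = 1/(187866 + 801794) = 1/989660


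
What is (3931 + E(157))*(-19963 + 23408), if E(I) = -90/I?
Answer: 2125830265/157 ≈ 1.3540e+7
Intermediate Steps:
(3931 + E(157))*(-19963 + 23408) = (3931 - 90/157)*(-19963 + 23408) = (3931 - 90*1/157)*3445 = (3931 - 90/157)*3445 = (617077/157)*3445 = 2125830265/157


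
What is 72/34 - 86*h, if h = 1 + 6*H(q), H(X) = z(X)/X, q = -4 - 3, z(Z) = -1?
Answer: -18754/119 ≈ -157.60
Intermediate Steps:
q = -7
H(X) = -1/X
h = 13/7 (h = 1 + 6*(-1/(-7)) = 1 + 6*(-1*(-⅐)) = 1 + 6*(⅐) = 1 + 6/7 = 13/7 ≈ 1.8571)
72/34 - 86*h = 72/34 - 86*13/7 = 72*(1/34) - 1118/7 = 36/17 - 1118/7 = -18754/119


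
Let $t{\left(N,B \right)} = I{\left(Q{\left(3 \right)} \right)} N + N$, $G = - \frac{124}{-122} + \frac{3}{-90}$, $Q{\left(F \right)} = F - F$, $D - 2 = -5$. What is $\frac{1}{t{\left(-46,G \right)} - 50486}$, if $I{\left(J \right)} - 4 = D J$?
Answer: $- \frac{1}{50716} \approx -1.9718 \cdot 10^{-5}$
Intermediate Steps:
$D = -3$ ($D = 2 - 5 = -3$)
$Q{\left(F \right)} = 0$
$G = \frac{1799}{1830}$ ($G = \left(-124\right) \left(- \frac{1}{122}\right) + 3 \left(- \frac{1}{90}\right) = \frac{62}{61} - \frac{1}{30} = \frac{1799}{1830} \approx 0.98306$)
$I{\left(J \right)} = 4 - 3 J$
$t{\left(N,B \right)} = 5 N$ ($t{\left(N,B \right)} = \left(4 - 0\right) N + N = \left(4 + 0\right) N + N = 4 N + N = 5 N$)
$\frac{1}{t{\left(-46,G \right)} - 50486} = \frac{1}{5 \left(-46\right) - 50486} = \frac{1}{-230 - 50486} = \frac{1}{-50716} = - \frac{1}{50716}$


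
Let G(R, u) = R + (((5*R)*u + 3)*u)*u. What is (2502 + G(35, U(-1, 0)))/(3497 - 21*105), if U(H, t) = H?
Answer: 2365/1292 ≈ 1.8305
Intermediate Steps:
G(R, u) = R + u²*(3 + 5*R*u) (G(R, u) = R + ((5*R*u + 3)*u)*u = R + ((3 + 5*R*u)*u)*u = R + (u*(3 + 5*R*u))*u = R + u²*(3 + 5*R*u))
(2502 + G(35, U(-1, 0)))/(3497 - 21*105) = (2502 + (35 + 3*(-1)² + 5*35*(-1)³))/(3497 - 21*105) = (2502 + (35 + 3*1 + 5*35*(-1)))/(3497 - 2205) = (2502 + (35 + 3 - 175))/1292 = (2502 - 137)*(1/1292) = 2365*(1/1292) = 2365/1292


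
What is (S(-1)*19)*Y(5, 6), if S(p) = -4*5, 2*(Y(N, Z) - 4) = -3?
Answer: -950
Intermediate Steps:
Y(N, Z) = 5/2 (Y(N, Z) = 4 + (½)*(-3) = 4 - 3/2 = 5/2)
S(p) = -20
(S(-1)*19)*Y(5, 6) = -20*19*(5/2) = -380*5/2 = -950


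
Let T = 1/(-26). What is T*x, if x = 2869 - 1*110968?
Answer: 108099/26 ≈ 4157.7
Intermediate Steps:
x = -108099 (x = 2869 - 110968 = -108099)
T = -1/26 ≈ -0.038462
T*x = -1/26*(-108099) = 108099/26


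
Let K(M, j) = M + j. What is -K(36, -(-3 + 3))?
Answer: -36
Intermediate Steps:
-K(36, -(-3 + 3)) = -(36 - (-3 + 3)) = -(36 - 1*0) = -(36 + 0) = -1*36 = -36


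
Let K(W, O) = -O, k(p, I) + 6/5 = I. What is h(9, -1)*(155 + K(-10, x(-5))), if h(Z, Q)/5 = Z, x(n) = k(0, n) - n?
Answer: 7029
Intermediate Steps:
k(p, I) = -6/5 + I
x(n) = -6/5 (x(n) = (-6/5 + n) - n = -6/5)
h(Z, Q) = 5*Z
h(9, -1)*(155 + K(-10, x(-5))) = (5*9)*(155 - 1*(-6/5)) = 45*(155 + 6/5) = 45*(781/5) = 7029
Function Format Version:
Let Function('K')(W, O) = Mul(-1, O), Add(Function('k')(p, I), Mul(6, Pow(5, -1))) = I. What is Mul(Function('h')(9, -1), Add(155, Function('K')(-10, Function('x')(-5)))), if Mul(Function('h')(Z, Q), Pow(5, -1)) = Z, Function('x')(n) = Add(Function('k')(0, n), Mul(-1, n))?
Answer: 7029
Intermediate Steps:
Function('k')(p, I) = Add(Rational(-6, 5), I)
Function('x')(n) = Rational(-6, 5) (Function('x')(n) = Add(Add(Rational(-6, 5), n), Mul(-1, n)) = Rational(-6, 5))
Function('h')(Z, Q) = Mul(5, Z)
Mul(Function('h')(9, -1), Add(155, Function('K')(-10, Function('x')(-5)))) = Mul(Mul(5, 9), Add(155, Mul(-1, Rational(-6, 5)))) = Mul(45, Add(155, Rational(6, 5))) = Mul(45, Rational(781, 5)) = 7029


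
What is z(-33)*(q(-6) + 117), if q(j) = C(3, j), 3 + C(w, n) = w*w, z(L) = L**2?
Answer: 133947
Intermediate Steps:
C(w, n) = -3 + w**2 (C(w, n) = -3 + w*w = -3 + w**2)
q(j) = 6 (q(j) = -3 + 3**2 = -3 + 9 = 6)
z(-33)*(q(-6) + 117) = (-33)**2*(6 + 117) = 1089*123 = 133947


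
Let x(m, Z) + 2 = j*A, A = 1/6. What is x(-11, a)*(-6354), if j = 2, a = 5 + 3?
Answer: 10590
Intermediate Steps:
a = 8
A = 1/6 ≈ 0.16667
x(m, Z) = -5/3 (x(m, Z) = -2 + 2*(1/6) = -2 + 1/3 = -5/3)
x(-11, a)*(-6354) = -5/3*(-6354) = 10590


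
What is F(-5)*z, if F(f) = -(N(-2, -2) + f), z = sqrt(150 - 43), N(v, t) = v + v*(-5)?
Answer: -3*sqrt(107) ≈ -31.032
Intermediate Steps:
N(v, t) = -4*v (N(v, t) = v - 5*v = -4*v)
z = sqrt(107) ≈ 10.344
F(f) = -8 - f (F(f) = -(-4*(-2) + f) = -(8 + f) = -8 - f)
F(-5)*z = (-8 - 1*(-5))*sqrt(107) = (-8 + 5)*sqrt(107) = -3*sqrt(107)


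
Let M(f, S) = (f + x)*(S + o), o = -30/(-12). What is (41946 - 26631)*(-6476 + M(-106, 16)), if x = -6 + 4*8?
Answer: -121846140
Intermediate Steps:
o = 5/2 (o = -30*(-1/12) = 5/2 ≈ 2.5000)
x = 26 (x = -6 + 32 = 26)
M(f, S) = (26 + f)*(5/2 + S) (M(f, S) = (f + 26)*(S + 5/2) = (26 + f)*(5/2 + S))
(41946 - 26631)*(-6476 + M(-106, 16)) = (41946 - 26631)*(-6476 + (65 + 26*16 + (5/2)*(-106) + 16*(-106))) = 15315*(-6476 + (65 + 416 - 265 - 1696)) = 15315*(-6476 - 1480) = 15315*(-7956) = -121846140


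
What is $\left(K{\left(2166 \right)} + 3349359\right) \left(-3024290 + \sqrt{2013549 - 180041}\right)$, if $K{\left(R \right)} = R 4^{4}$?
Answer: $-11806389637950 + 7807710 \sqrt{458377} \approx -1.1801 \cdot 10^{13}$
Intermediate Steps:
$K{\left(R \right)} = 256 R$ ($K{\left(R \right)} = R 256 = 256 R$)
$\left(K{\left(2166 \right)} + 3349359\right) \left(-3024290 + \sqrt{2013549 - 180041}\right) = \left(256 \cdot 2166 + 3349359\right) \left(-3024290 + \sqrt{2013549 - 180041}\right) = \left(554496 + 3349359\right) \left(-3024290 + \sqrt{1833508}\right) = 3903855 \left(-3024290 + 2 \sqrt{458377}\right) = -11806389637950 + 7807710 \sqrt{458377}$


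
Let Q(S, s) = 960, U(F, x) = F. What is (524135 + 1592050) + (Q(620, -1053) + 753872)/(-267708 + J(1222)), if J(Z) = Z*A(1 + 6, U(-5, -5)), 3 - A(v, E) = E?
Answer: 136457768647/64483 ≈ 2.1162e+6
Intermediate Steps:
A(v, E) = 3 - E
J(Z) = 8*Z (J(Z) = Z*(3 - 1*(-5)) = Z*(3 + 5) = Z*8 = 8*Z)
(524135 + 1592050) + (Q(620, -1053) + 753872)/(-267708 + J(1222)) = (524135 + 1592050) + (960 + 753872)/(-267708 + 8*1222) = 2116185 + 754832/(-267708 + 9776) = 2116185 + 754832/(-257932) = 2116185 + 754832*(-1/257932) = 2116185 - 188708/64483 = 136457768647/64483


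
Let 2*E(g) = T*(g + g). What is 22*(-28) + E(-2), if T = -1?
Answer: -614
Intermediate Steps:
E(g) = -g (E(g) = (-(g + g))/2 = (-2*g)/2 = -g)
22*(-28) + E(-2) = 22*(-28) - 1*(-2) = -616 + 2 = -614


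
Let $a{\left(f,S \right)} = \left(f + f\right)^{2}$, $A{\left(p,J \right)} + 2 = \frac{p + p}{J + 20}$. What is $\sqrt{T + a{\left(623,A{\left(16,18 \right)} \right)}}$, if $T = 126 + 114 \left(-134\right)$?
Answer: $\sqrt{1537366} \approx 1239.9$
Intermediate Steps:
$A{\left(p,J \right)} = -2 + \frac{2 p}{20 + J}$ ($A{\left(p,J \right)} = -2 + \frac{p + p}{J + 20} = -2 + \frac{2 p}{20 + J}$)
$T = -15150$ ($T = 126 - 15276 = -15150$)
$a{\left(f,S \right)} = 4 f^{2}$ ($a{\left(f,S \right)} = \left(2 f\right)^{2} = 4 f^{2}$)
$\sqrt{T + a{\left(623,A{\left(16,18 \right)} \right)}} = \sqrt{-15150 + 4 \cdot 623^{2}} = \sqrt{-15150 + 4 \cdot 388129} = \sqrt{-15150 + 1552516} = \sqrt{1537366}$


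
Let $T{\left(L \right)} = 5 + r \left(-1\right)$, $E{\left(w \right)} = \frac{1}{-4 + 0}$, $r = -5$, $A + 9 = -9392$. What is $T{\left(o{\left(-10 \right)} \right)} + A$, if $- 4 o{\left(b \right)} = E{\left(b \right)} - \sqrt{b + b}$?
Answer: $-9391$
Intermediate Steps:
$A = -9401$ ($A = -9 - 9392 = -9401$)
$E{\left(w \right)} = - \frac{1}{4}$ ($E{\left(w \right)} = \frac{1}{-4} = - \frac{1}{4}$)
$o{\left(b \right)} = \frac{1}{16} + \frac{\sqrt{2} \sqrt{b}}{4}$ ($o{\left(b \right)} = - \frac{- \frac{1}{4} - \sqrt{b + b}}{4} = - \frac{- \frac{1}{4} - \sqrt{2 b}}{4} = - \frac{- \frac{1}{4} - \sqrt{2} \sqrt{b}}{4} = \frac{1}{16} + \frac{\sqrt{2} \sqrt{b}}{4}$)
$T{\left(L \right)} = 10$ ($T{\left(L \right)} = 5 - -5 = 5 + 5 = 10$)
$T{\left(o{\left(-10 \right)} \right)} + A = 10 - 9401 = -9391$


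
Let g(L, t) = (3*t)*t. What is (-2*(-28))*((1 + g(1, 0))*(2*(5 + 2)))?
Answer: 784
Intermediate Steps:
g(L, t) = 3*t**2
(-2*(-28))*((1 + g(1, 0))*(2*(5 + 2))) = (-2*(-28))*((1 + 3*0**2)*(2*(5 + 2))) = 56*((1 + 3*0)*(2*7)) = 56*((1 + 0)*14) = 56*(1*14) = 56*14 = 784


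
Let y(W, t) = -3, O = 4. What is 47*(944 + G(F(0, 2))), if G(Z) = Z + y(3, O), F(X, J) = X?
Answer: 44227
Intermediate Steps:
G(Z) = -3 + Z (G(Z) = Z - 3 = -3 + Z)
47*(944 + G(F(0, 2))) = 47*(944 + (-3 + 0)) = 47*(944 - 3) = 47*941 = 44227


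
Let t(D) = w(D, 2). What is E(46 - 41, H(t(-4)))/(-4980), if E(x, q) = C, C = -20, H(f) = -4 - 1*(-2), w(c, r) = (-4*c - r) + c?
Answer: 1/249 ≈ 0.0040161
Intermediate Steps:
w(c, r) = -r - 3*c (w(c, r) = (-r - 4*c) + c = -r - 3*c)
t(D) = -2 - 3*D (t(D) = -1*2 - 3*D = -2 - 3*D)
H(f) = -2 (H(f) = -4 + 2 = -2)
E(x, q) = -20
E(46 - 41, H(t(-4)))/(-4980) = -20/(-4980) = -20*(-1/4980) = 1/249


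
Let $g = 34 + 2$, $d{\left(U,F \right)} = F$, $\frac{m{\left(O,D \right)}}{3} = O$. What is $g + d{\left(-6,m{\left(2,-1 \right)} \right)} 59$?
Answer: $390$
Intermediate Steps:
$m{\left(O,D \right)} = 3 O$
$g = 36$
$g + d{\left(-6,m{\left(2,-1 \right)} \right)} 59 = 36 + 3 \cdot 2 \cdot 59 = 36 + 6 \cdot 59 = 36 + 354 = 390$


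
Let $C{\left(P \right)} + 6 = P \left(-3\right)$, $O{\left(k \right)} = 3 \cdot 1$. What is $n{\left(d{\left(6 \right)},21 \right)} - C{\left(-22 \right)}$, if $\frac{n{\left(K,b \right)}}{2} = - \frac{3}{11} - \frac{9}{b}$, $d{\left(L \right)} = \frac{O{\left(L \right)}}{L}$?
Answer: $- \frac{4728}{77} \approx -61.403$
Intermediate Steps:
$O{\left(k \right)} = 3$
$C{\left(P \right)} = -6 - 3 P$ ($C{\left(P \right)} = -6 + P \left(-3\right) = -6 - 3 P$)
$d{\left(L \right)} = \frac{3}{L}$
$n{\left(K,b \right)} = - \frac{6}{11} - \frac{18}{b}$ ($n{\left(K,b \right)} = 2 \left(- \frac{3}{11} - \frac{9}{b}\right) = - \frac{6}{11} - \frac{18}{b}$)
$n{\left(d{\left(6 \right)},21 \right)} - C{\left(-22 \right)} = \left(- \frac{6}{11} - \frac{18}{21}\right) - \left(-6 - -66\right) = \left(- \frac{6}{11} - \frac{6}{7}\right) - \left(-6 + 66\right) = \left(- \frac{6}{11} - \frac{6}{7}\right) - 60 = - \frac{108}{77} - 60 = - \frac{4728}{77}$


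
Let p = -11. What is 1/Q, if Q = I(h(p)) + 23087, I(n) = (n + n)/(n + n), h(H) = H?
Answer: 1/23088 ≈ 4.3313e-5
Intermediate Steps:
I(n) = 1 (I(n) = (2*n)/((2*n)) = (2*n)*(1/(2*n)) = 1)
Q = 23088 (Q = 1 + 23087 = 23088)
1/Q = 1/23088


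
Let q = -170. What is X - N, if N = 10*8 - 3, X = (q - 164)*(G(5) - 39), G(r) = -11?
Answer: 16623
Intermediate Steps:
X = 16700 (X = (-170 - 164)*(-11 - 39) = -334*(-50) = 16700)
N = 77 (N = 80 - 3 = 77)
X - N = 16700 - 1*77 = 16700 - 77 = 16623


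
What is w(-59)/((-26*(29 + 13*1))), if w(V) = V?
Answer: 59/1092 ≈ 0.054029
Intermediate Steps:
w(-59)/((-26*(29 + 13*1))) = -59*(-1/(26*(29 + 13*1))) = -59*(-1/(26*(29 + 13))) = -59/((-26*42)) = -59/(-1092) = -59*(-1/1092) = 59/1092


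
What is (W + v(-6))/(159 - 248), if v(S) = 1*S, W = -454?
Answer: 460/89 ≈ 5.1685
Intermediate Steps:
v(S) = S
(W + v(-6))/(159 - 248) = (-454 - 6)/(159 - 248) = -460/(-89) = -460*(-1/89) = 460/89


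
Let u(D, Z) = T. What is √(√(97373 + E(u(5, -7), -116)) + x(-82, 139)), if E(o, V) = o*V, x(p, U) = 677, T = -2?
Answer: √(677 + 9*√1205) ≈ 31.455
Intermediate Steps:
u(D, Z) = -2
E(o, V) = V*o
√(√(97373 + E(u(5, -7), -116)) + x(-82, 139)) = √(√(97373 - 116*(-2)) + 677) = √(√(97373 + 232) + 677) = √(√97605 + 677) = √(9*√1205 + 677) = √(677 + 9*√1205)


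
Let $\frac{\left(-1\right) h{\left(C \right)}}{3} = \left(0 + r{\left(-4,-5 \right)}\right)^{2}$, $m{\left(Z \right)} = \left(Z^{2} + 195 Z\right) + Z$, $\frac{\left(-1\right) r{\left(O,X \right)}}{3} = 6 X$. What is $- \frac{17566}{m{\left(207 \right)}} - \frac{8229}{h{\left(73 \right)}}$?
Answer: $\frac{9615467}{75078900} \approx 0.12807$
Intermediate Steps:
$r{\left(O,X \right)} = - 18 X$ ($r{\left(O,X \right)} = - 3 \cdot 6 X = - 18 X$)
$m{\left(Z \right)} = Z^{2} + 196 Z$
$h{\left(C \right)} = -24300$ ($h{\left(C \right)} = - 3 \left(0 - -90\right)^{2} = - 3 \left(0 + 90\right)^{2} = - 3 \cdot 90^{2} = \left(-3\right) 8100 = -24300$)
$- \frac{17566}{m{\left(207 \right)}} - \frac{8229}{h{\left(73 \right)}} = - \frac{17566}{207 \left(196 + 207\right)} - \frac{8229}{-24300} = - \frac{17566}{207 \cdot 403} - - \frac{2743}{8100} = - \frac{17566}{83421} + \frac{2743}{8100} = \frac{9615467}{75078900}$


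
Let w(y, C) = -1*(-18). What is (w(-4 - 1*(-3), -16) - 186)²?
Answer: 28224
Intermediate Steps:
w(y, C) = 18
(w(-4 - 1*(-3), -16) - 186)² = (18 - 186)² = (-168)² = 28224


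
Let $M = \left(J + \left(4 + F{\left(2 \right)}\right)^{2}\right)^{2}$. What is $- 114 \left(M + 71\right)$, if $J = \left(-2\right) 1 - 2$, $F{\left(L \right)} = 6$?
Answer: $-1058718$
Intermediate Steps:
$J = -4$ ($J = -2 - 2 = -4$)
$M = 9216$ ($M = \left(-4 + \left(4 + 6\right)^{2}\right)^{2} = \left(-4 + 10^{2}\right)^{2} = \left(-4 + 100\right)^{2} = 96^{2} = 9216$)
$- 114 \left(M + 71\right) = - 114 \left(9216 + 71\right) = \left(-114\right) 9287 = -1058718$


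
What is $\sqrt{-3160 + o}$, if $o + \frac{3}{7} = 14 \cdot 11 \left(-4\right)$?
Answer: $\frac{i \sqrt{185045}}{7} \approx 61.453 i$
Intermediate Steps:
$o = - \frac{4315}{7}$ ($o = - \frac{3}{7} + 14 \cdot 11 \left(-4\right) = - \frac{3}{7} + 154 \left(-4\right) = - \frac{3}{7} - 616 = - \frac{4315}{7} \approx -616.43$)
$\sqrt{-3160 + o} = \sqrt{-3160 - \frac{4315}{7}} = \sqrt{- \frac{26435}{7}} = \frac{i \sqrt{185045}}{7}$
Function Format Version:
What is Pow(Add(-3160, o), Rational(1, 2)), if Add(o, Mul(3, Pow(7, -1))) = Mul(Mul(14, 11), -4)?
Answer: Mul(Rational(1, 7), I, Pow(185045, Rational(1, 2))) ≈ Mul(61.453, I)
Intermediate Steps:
o = Rational(-4315, 7) (o = Add(Rational(-3, 7), Mul(Mul(14, 11), -4)) = Add(Rational(-3, 7), Mul(154, -4)) = Add(Rational(-3, 7), -616) = Rational(-4315, 7) ≈ -616.43)
Pow(Add(-3160, o), Rational(1, 2)) = Pow(Add(-3160, Rational(-4315, 7)), Rational(1, 2)) = Pow(Rational(-26435, 7), Rational(1, 2)) = Mul(Rational(1, 7), I, Pow(185045, Rational(1, 2)))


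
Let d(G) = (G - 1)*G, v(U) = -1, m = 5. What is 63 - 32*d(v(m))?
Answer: -1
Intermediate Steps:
d(G) = G*(-1 + G) (d(G) = (-1 + G)*G = G*(-1 + G))
63 - 32*d(v(m)) = 63 - (-32)*(-1 - 1) = 63 - (-32)*(-2) = 63 - 32*2 = 63 - 64 = -1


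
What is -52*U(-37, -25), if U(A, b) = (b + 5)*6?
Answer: 6240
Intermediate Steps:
U(A, b) = 30 + 6*b (U(A, b) = (5 + b)*6 = 30 + 6*b)
-52*U(-37, -25) = -52*(30 + 6*(-25)) = -52*(30 - 150) = -52*(-120) = 6240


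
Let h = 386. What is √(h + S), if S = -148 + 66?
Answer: 4*√19 ≈ 17.436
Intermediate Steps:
S = -82
√(h + S) = √(386 - 82) = √304 = 4*√19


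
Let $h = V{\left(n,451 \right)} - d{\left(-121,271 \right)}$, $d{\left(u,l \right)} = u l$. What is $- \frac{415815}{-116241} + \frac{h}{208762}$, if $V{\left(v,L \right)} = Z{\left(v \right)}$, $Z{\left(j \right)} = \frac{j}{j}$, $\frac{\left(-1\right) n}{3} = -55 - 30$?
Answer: $\frac{15103024317}{4044450607} \approx 3.7343$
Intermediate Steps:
$n = 255$ ($n = - 3 \left(-55 - 30\right) = \left(-3\right) \left(-85\right) = 255$)
$Z{\left(j \right)} = 1$
$d{\left(u,l \right)} = l u$
$V{\left(v,L \right)} = 1$
$h = 32792$ ($h = 1 - 271 \left(-121\right) = 1 - -32791 = 1 + 32791 = 32792$)
$- \frac{415815}{-116241} + \frac{h}{208762} = - \frac{415815}{-116241} + \frac{32792}{208762} = \left(-415815\right) \left(- \frac{1}{116241}\right) + 32792 \cdot \frac{1}{208762} = \frac{138605}{38747} + \frac{16396}{104381} = \frac{15103024317}{4044450607}$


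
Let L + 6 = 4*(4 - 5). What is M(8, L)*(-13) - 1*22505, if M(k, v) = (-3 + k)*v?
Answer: -21855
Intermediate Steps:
L = -10 (L = -6 + 4*(4 - 5) = -6 + 4*(-1) = -6 - 4 = -10)
M(k, v) = v*(-3 + k)
M(8, L)*(-13) - 1*22505 = -10*(-3 + 8)*(-13) - 1*22505 = -10*5*(-13) - 22505 = -50*(-13) - 22505 = 650 - 22505 = -21855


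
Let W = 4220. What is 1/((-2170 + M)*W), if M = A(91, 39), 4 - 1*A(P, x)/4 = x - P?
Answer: -1/8212120 ≈ -1.2177e-7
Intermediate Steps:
A(P, x) = 16 - 4*x + 4*P (A(P, x) = 16 - 4*(x - P) = 16 + (-4*x + 4*P) = 16 - 4*x + 4*P)
M = 224 (M = 16 - 4*39 + 4*91 = 16 - 156 + 364 = 224)
1/((-2170 + M)*W) = 1/((-2170 + 224)*4220) = (1/4220)/(-1946) = -1/1946*1/4220 = -1/8212120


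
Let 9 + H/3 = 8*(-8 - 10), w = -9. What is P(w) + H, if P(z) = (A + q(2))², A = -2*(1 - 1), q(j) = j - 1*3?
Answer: -458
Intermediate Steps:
H = -459 (H = -27 + 3*(8*(-8 - 10)) = -27 + 3*(8*(-18)) = -27 + 3*(-144) = -27 - 432 = -459)
q(j) = -3 + j (q(j) = j - 3 = -3 + j)
A = 0 (A = -2*0 = 0)
P(z) = 1 (P(z) = (0 + (-3 + 2))² = (0 - 1)² = (-1)² = 1)
P(w) + H = 1 - 459 = -458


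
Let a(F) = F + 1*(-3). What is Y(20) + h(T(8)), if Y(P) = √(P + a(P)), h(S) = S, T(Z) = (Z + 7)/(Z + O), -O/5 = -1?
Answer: 15/13 + √37 ≈ 7.2366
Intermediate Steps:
O = 5 (O = -5*(-1) = 5)
T(Z) = (7 + Z)/(5 + Z) (T(Z) = (Z + 7)/(Z + 5) = (7 + Z)/(5 + Z))
a(F) = -3 + F (a(F) = F - 3 = -3 + F)
Y(P) = √(-3 + 2*P) (Y(P) = √(P + (-3 + P)) = √(-3 + 2*P))
Y(20) + h(T(8)) = √(-3 + 2*20) + (7 + 8)/(5 + 8) = √(-3 + 40) + 15/13 = √37 + (1/13)*15 = √37 + 15/13 = 15/13 + √37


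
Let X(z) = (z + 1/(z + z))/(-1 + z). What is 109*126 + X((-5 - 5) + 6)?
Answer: 549393/40 ≈ 13735.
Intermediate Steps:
X(z) = (z + 1/(2*z))/(-1 + z)
109*126 + X((-5 - 5) + 6) = 109*126 + (1/2 + ((-5 - 5) + 6)**2)/(((-5 - 5) + 6)*(-1 + ((-5 - 5) + 6))) = 13734 + (1/2 + (-10 + 6)**2)/((-10 + 6)*(-1 + (-10 + 6))) = 13734 + (1/2 + (-4)**2)/((-4)*(-1 - 4)) = 13734 - 1/4*(1/2 + 16)/(-5) = 13734 - 1/4*(-1/5)*33/2 = 13734 + 33/40 = 549393/40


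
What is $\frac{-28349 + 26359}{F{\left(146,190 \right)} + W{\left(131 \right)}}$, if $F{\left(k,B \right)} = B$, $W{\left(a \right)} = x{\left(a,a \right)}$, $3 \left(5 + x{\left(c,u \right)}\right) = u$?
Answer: $- \frac{2985}{343} \approx -8.7026$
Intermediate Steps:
$x{\left(c,u \right)} = -5 + \frac{u}{3}$
$W{\left(a \right)} = -5 + \frac{a}{3}$
$\frac{-28349 + 26359}{F{\left(146,190 \right)} + W{\left(131 \right)}} = \frac{-28349 + 26359}{190 + \left(-5 + \frac{1}{3} \cdot 131\right)} = - \frac{1990}{190 + \left(-5 + \frac{131}{3}\right)} = - \frac{1990}{190 + \frac{116}{3}} = - \frac{1990}{\frac{686}{3}} = \left(-1990\right) \frac{3}{686} = - \frac{2985}{343}$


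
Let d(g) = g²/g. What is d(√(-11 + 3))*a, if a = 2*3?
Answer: 12*I*√2 ≈ 16.971*I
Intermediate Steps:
a = 6
d(g) = g
d(√(-11 + 3))*a = √(-11 + 3)*6 = √(-8)*6 = (2*I*√2)*6 = 12*I*√2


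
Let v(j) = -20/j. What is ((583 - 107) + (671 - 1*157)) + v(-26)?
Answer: 12880/13 ≈ 990.77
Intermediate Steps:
((583 - 107) + (671 - 1*157)) + v(-26) = ((583 - 107) + (671 - 1*157)) - 20/(-26) = (476 + (671 - 157)) - 20*(-1/26) = (476 + 514) + 10/13 = 990 + 10/13 = 12880/13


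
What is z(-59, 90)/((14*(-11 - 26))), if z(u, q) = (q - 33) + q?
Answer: -21/74 ≈ -0.28378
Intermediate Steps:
z(u, q) = -33 + 2*q (z(u, q) = (-33 + q) + q = -33 + 2*q)
z(-59, 90)/((14*(-11 - 26))) = (-33 + 2*90)/((14*(-11 - 26))) = (-33 + 180)/((14*(-37))) = 147/(-518) = 147*(-1/518) = -21/74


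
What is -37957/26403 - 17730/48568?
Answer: -88908491/49320804 ≈ -1.8027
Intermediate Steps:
-37957/26403 - 17730/48568 = -37957*1/26403 - 17730*1/48568 = -37957/26403 - 8865/24284 = -88908491/49320804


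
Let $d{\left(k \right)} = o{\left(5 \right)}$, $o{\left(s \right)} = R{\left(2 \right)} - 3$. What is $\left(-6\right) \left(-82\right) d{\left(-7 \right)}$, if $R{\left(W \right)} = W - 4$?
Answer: $-2460$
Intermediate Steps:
$R{\left(W \right)} = -4 + W$
$o{\left(s \right)} = -5$ ($o{\left(s \right)} = \left(-4 + 2\right) - 3 = -2 - 3 = -5$)
$d{\left(k \right)} = -5$
$\left(-6\right) \left(-82\right) d{\left(-7 \right)} = \left(-6\right) \left(-82\right) \left(-5\right) = 492 \left(-5\right) = -2460$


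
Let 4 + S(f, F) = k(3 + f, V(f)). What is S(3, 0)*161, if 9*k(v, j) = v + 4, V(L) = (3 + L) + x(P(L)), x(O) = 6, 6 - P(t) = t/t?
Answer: -4186/9 ≈ -465.11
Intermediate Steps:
P(t) = 5 (P(t) = 6 - t/t = 6 - 1*1 = 6 - 1 = 5)
V(L) = 9 + L (V(L) = (3 + L) + 6 = 9 + L)
k(v, j) = 4/9 + v/9 (k(v, j) = (v + 4)/9 = (4 + v)/9 = 4/9 + v/9)
S(f, F) = -29/9 + f/9 (S(f, F) = -4 + (4/9 + (3 + f)/9) = -4 + (4/9 + (⅓ + f/9)) = -4 + (7/9 + f/9) = -29/9 + f/9)
S(3, 0)*161 = (-29/9 + (⅑)*3)*161 = (-29/9 + ⅓)*161 = -26/9*161 = -4186/9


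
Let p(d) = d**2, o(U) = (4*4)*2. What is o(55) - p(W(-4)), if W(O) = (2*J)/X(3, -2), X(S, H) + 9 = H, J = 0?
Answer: 32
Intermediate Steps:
o(U) = 32 (o(U) = 16*2 = 32)
X(S, H) = -9 + H
W(O) = 0 (W(O) = (2*0)/(-9 - 2) = 0/(-11) = 0*(-1/11) = 0)
o(55) - p(W(-4)) = 32 - 1*0**2 = 32 - 1*0 = 32 + 0 = 32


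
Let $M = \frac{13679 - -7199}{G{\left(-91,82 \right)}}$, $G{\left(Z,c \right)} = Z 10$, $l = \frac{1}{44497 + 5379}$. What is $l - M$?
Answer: $\frac{40050463}{1745660} \approx 22.943$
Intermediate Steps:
$l = \frac{1}{49876} \approx 2.005 \cdot 10^{-5}$
$G{\left(Z,c \right)} = 10 Z$
$M = - \frac{803}{35}$ ($M = \frac{13679 - -7199}{10 \left(-91\right)} = \frac{13679 + 7199}{-910} = 20878 \left(- \frac{1}{910}\right) = - \frac{803}{35} \approx -22.943$)
$l - M = \frac{1}{49876} - - \frac{803}{35} = \frac{1}{49876} + \frac{803}{35} = \frac{40050463}{1745660}$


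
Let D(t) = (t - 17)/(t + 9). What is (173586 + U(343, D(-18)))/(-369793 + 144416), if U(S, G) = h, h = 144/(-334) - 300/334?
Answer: -707040/917999 ≈ -0.77020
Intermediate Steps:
h = -222/167 (h = 144*(-1/334) - 300*1/334 = -72/167 - 150/167 = -222/167 ≈ -1.3293)
D(t) = (-17 + t)/(9 + t)
U(S, G) = -222/167
(173586 + U(343, D(-18)))/(-369793 + 144416) = (173586 - 222/167)/(-369793 + 144416) = (28988640/167)/(-225377) = (28988640/167)*(-1/225377) = -707040/917999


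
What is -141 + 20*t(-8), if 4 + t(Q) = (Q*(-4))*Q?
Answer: -5341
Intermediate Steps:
t(Q) = -4 - 4*Q² (t(Q) = -4 + (Q*(-4))*Q = -4 + (-4*Q)*Q = -4 - 4*Q²)
-141 + 20*t(-8) = -141 + 20*(-4 - 4*(-8)²) = -141 + 20*(-4 - 4*64) = -141 + 20*(-4 - 256) = -141 + 20*(-260) = -141 - 5200 = -5341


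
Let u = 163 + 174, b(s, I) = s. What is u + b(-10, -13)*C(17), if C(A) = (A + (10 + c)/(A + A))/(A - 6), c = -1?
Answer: 60084/187 ≈ 321.30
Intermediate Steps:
C(A) = (A + 9/(2*A))/(-6 + A) (C(A) = (A + (10 - 1)/(A + A))/(A - 6) = (A + 9/((2*A)))/(-6 + A) = (A + 9*(1/(2*A)))/(-6 + A) = (A + 9/(2*A))/(-6 + A))
u = 337
u + b(-10, -13)*C(17) = 337 - 10*(9/2 + 17²)/(17*(-6 + 17)) = 337 - 10*(9/2 + 289)/(17*11) = 337 - 10*587/(17*11*2) = 337 - 10*587/374 = 337 - 2935/187 = 60084/187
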